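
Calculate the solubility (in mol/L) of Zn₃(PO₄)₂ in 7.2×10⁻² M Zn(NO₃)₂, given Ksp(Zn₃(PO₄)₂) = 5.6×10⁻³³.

1.9×10⁻¹⁵ M

Zn₃(PO₄)₂(s) ⇌ 3 Zn²⁺(aq) + 2 PO₄³⁻(aq)
With Zn²⁺ already at 7.2×10⁻² M and s small, take [Zn²⁺] ≈ 7.2×10⁻² M and [PO₄³⁻] = 2s.
Ksp = [Zn²⁺]^3[PO₄³⁻]^2 = (7.2×10⁻²)^3(2s)^2
(2s)^2 = 5.6×10⁻³³ / (7.2×10⁻²)^3 = 1.5×10⁻²⁹
s = 1.9×10⁻¹⁵ M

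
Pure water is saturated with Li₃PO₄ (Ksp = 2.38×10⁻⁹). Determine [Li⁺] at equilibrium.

9.19×10⁻³ M

Li₃PO₄(s) ⇌ 3 Li⁺(aq) + PO₄³⁻(aq)
Let s be the molar solubility. Then [Li⁺] = 3s and [PO₄³⁻] = s.
Ksp = [Li⁺]^3[PO₄³⁻] = (3s)^3 · s = 27s^4 = 2.38×10⁻⁹
s = 3.06×10⁻³ mol/L
[Li⁺] = 3s = 9.19×10⁻³ mol/L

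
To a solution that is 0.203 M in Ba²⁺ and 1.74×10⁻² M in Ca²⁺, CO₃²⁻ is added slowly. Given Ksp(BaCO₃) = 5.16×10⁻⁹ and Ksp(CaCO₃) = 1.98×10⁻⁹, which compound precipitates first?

Precipitation of each salt begins when its ion product equals Ksp.
For BaCO₃: [CO₃²⁻] = (Ksp/[Ba²⁺]) = 2.54×10⁻⁸ M
For CaCO₃: [CO₃²⁻] = (Ksp/[Ca²⁺]) = 1.14×10⁻⁷ M
The smaller threshold [CO₃²⁻] is reached first, so BaCO₃ precipitates first.

BaCO₃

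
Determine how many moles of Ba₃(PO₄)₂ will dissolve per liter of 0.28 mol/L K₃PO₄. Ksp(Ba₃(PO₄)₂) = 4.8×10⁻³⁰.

Ba₃(PO₄)₂(s) ⇌ 3 Ba²⁺(aq) + 2 PO₄³⁻(aq)
With PO₄³⁻ already at 0.28 mol/L and s small, take [PO₄³⁻] ≈ 0.28 mol/L and [Ba²⁺] = 3s.
Ksp = [Ba²⁺]^3[PO₄³⁻]^2 = (3s)^3(0.28)^2
(3s)^3 = 4.8×10⁻³⁰ / (0.28)^2 = 6.1×10⁻²⁹
s = 1.3×10⁻¹⁰ mol/L

1.3×10⁻¹⁰ M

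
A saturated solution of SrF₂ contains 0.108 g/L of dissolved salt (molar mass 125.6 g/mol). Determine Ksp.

Molar solubility s = (0.108 g/L) / (125.6 g/mol) = 8.5987×10⁻⁴ mol/L
SrF₂(s) ⇌ Sr²⁺(aq) + 2 F⁻(aq)
Call the molar solubility s, so that [Sr²⁺] = s and [F⁻] = 2s.
Ksp = [Sr²⁺][F⁻]^2 = s · (2s)^2 = 4s^3
Ksp = 4 × (8.5987×10⁻⁴)^3 = 2.54×10⁻⁹

Ksp = 2.54×10⁻⁹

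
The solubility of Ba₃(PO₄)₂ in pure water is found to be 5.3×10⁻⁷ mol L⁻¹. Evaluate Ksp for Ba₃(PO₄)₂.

Ba₃(PO₄)₂(s) ⇌ 3 Ba²⁺(aq) + 2 PO₄³⁻(aq)
With molar solubility s: [Ba²⁺] = 3s, [PO₄³⁻] = 2s.
Ksp = [Ba²⁺]^3[PO₄³⁻]^2 = (3s)^3 · (2s)^2 = 108s^5
Ksp = 108 × (5.3×10⁻⁷)^5 = 4.5×10⁻³⁰

Ksp = 4.5×10⁻³⁰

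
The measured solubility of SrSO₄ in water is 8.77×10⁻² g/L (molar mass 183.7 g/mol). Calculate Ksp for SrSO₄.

Convert to molarity: s = 8.77×10⁻² / 183.7 = 4.7741×10⁻⁴ mol/L
SrSO₄(s) ⇌ Sr²⁺(aq) + SO₄²⁻(aq)
For each mole of SrSO₄ that dissolves per liter, [Sr²⁺] = s and [SO₄²⁻] = s; let s denote this solubility.
Ksp = [Sr²⁺][SO₄²⁻] = s · s = s^2
Ksp = (4.7741×10⁻⁴)^2 = 2.28×10⁻⁷

Ksp = 2.28×10⁻⁷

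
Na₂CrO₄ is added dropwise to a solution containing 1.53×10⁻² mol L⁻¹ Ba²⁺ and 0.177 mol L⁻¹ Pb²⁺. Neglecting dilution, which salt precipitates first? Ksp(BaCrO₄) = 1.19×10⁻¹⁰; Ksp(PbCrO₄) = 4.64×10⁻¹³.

PbCrO₄

The threshold for precipitation is Q = Ksp.
For BaCrO₄: [CrO₄²⁻] = (Ksp/[Ba²⁺]) = 7.78×10⁻⁹ mol L⁻¹
For PbCrO₄: [CrO₄²⁻] = (Ksp/[Pb²⁺]) = 2.62×10⁻¹² mol L⁻¹
PbCrO₄ requires the lower [CrO₄²⁻], so it precipitates first.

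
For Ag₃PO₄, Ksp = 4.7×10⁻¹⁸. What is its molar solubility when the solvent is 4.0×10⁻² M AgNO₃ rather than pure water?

7.3×10⁻¹⁴ M

Ag₃PO₄(s) ⇌ 3 Ag⁺(aq) + PO₄³⁻(aq)
Let s be the solubility of Ag₃PO₄ here. The common ion gives [Ag⁺] ≈ 4.0×10⁻² M, and [PO₄³⁻] = s.
Ksp = [Ag⁺]^3[PO₄³⁻] = (4.0×10⁻²)^3s
s = 4.7×10⁻¹⁸ / (4.0×10⁻²)^3 = 7.3×10⁻¹⁴
s = 7.3×10⁻¹⁴ M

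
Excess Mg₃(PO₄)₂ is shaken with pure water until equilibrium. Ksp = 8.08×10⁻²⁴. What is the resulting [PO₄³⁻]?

1.89×10⁻⁵ M

Mg₃(PO₄)₂(s) ⇌ 3 Mg²⁺(aq) + 2 PO₄³⁻(aq)
Call the molar solubility s, so that [Mg²⁺] = 3s and [PO₄³⁻] = 2s.
Ksp = [Mg²⁺]^3[PO₄³⁻]^2 = (3s)^3 · (2s)^2 = 108s^5 = 8.08×10⁻²⁴
s = 9.44×10⁻⁶ mol L⁻¹
[PO₄³⁻] = 2s = 1.89×10⁻⁵ mol L⁻¹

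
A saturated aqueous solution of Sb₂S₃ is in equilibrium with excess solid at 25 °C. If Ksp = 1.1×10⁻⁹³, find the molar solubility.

Sb₂S₃(s) ⇌ 2 Sb³⁺(aq) + 3 S²⁻(aq)
With molar solubility s: [Sb³⁺] = 2s, [S²⁻] = 3s.
Ksp = [Sb³⁺]^2[S²⁻]^3 = (2s)^2 · (3s)^3 = 108s^5
108s^5 = 1.1×10⁻⁹³  ⇒  s^5 = 1.0×10⁻⁹⁵
s = 1.0×10⁻¹⁹ M

1.0×10⁻¹⁹ M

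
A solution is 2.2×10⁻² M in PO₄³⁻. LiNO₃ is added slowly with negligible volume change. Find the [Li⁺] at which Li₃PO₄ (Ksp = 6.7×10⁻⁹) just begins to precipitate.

A salt starts to precipitate once the ion product Q reaches its Ksp.
Li₃PO₄(s) ⇌ 3 Li⁺(aq) + PO₄³⁻(aq)
Ksp = [Li⁺]^3[PO₄³⁻] = [Li⁺]^3(2.2×10⁻²)
[Li⁺]^3 = 6.7×10⁻⁹ / (2.2×10⁻²) = 3.0×10⁻⁷
[Li⁺] = 6.7×10⁻³ M

6.7×10⁻³ M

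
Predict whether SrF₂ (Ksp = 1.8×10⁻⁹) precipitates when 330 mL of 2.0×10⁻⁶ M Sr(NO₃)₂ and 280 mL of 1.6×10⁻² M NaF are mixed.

After mixing, V = 330 mL + 280 mL = 610 mL.
[Sr²⁺] = (2.0×10⁻⁶)(330)/610 = 1.1×10⁻⁶ M
[F⁻] = (1.6×10⁻²)(280)/610 = 7.3×10⁻³ M
Q = [Sr²⁺][F⁻]^2 = 5.8×10⁻¹¹
Q = 5.8×10⁻¹¹ < Ksp = 1.8×10⁻⁹, so the solution is unsaturated and no precipitate forms.

No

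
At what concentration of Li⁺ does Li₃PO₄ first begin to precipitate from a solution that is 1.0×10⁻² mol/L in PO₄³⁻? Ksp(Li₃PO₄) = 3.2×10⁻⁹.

Each salt precipitates once Q = Ksp for that salt.
Li₃PO₄(s) ⇌ 3 Li⁺(aq) + PO₄³⁻(aq)
Ksp = [Li⁺]^3[PO₄³⁻] = [Li⁺]^3(1.0×10⁻²)
[Li⁺]^3 = 3.2×10⁻⁹ / (1.0×10⁻²) = 3.2×10⁻⁷
[Li⁺] = 6.8×10⁻³ mol/L

6.8×10⁻³ M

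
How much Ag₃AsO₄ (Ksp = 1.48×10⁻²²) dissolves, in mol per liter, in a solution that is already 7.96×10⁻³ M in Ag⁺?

2.93×10⁻¹⁶ M

Ag₃AsO₄(s) ⇌ 3 Ag⁺(aq) + AsO₄³⁻(aq)
With Ag⁺ already at 7.96×10⁻³ M and s small, take [Ag⁺] ≈ 7.96×10⁻³ M and [AsO₄³⁻] = s.
Ksp = [Ag⁺]^3[AsO₄³⁻] = (7.96×10⁻³)^3s
s = 1.48×10⁻²² / (7.96×10⁻³)^3 = 2.93×10⁻¹⁶
s = 2.93×10⁻¹⁶ M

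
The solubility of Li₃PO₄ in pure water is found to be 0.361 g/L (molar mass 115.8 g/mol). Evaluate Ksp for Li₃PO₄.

Ksp = 2.55×10⁻⁹

Convert to molarity: s = 0.361 / 115.8 = 3.1174×10⁻³ mol/L
Li₃PO₄(s) ⇌ 3 Li⁺(aq) + PO₄³⁻(aq)
With molar solubility s: [Li⁺] = 3s, [PO₄³⁻] = s.
Ksp = [Li⁺]^3[PO₄³⁻] = (3s)^3 · s = 27s^4
Ksp = 27 × (3.1174×10⁻³)^4 = 2.55×10⁻⁹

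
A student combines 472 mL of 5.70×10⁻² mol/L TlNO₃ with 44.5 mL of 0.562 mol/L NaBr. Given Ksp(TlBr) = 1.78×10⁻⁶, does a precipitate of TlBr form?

The combined volume is 516.5 mL.
[Tl⁺] = (5.70×10⁻²)(472)/516.5 = 5.21×10⁻² mol/L
[Br⁻] = (0.562)(44.5)/516.5 = 4.84×10⁻² mol/L
Q = [Tl⁺][Br⁻] = 2.52×10⁻³
Q = 2.52×10⁻³ > Ksp = 1.78×10⁻⁶, so the solution is supersaturated and TlBr precipitates.

Yes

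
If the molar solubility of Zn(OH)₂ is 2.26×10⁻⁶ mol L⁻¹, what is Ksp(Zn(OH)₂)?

Ksp = 4.62×10⁻¹⁷

Zn(OH)₂(s) ⇌ Zn²⁺(aq) + 2 OH⁻(aq)
Let s be the molar solubility. Then [Zn²⁺] = s and [OH⁻] = 2s.
Ksp = [Zn²⁺][OH⁻]^2 = s · (2s)^2 = 4s^3
Ksp = 4 × (2.26×10⁻⁶)^3 = 4.62×10⁻¹⁷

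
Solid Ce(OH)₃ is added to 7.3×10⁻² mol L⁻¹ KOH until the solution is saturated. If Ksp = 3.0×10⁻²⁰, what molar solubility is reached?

7.7×10⁻¹⁷ M

Ce(OH)₃(s) ⇌ Ce³⁺(aq) + 3 OH⁻(aq)
OH⁻ is already present at 7.3×10⁻² mol L⁻¹. If s mol/L of Ce(OH)₃ dissolves, [Ce³⁺] = s while [OH⁻] ≈ 7.3×10⁻² mol L⁻¹.
Ksp = [Ce³⁺][OH⁻]^3 = s(7.3×10⁻²)^3
s = 3.0×10⁻²⁰ / (7.3×10⁻²)^3 = 7.7×10⁻¹⁷
s = 7.7×10⁻¹⁷ mol L⁻¹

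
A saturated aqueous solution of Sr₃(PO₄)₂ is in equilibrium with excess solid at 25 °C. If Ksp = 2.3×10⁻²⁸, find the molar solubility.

1.2×10⁻⁶ M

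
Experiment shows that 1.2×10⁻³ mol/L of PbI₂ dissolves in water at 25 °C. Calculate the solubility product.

PbI₂(s) ⇌ Pb²⁺(aq) + 2 I⁻(aq)
Let s be the molar solubility. Then [Pb²⁺] = s and [I⁻] = 2s.
Ksp = [Pb²⁺][I⁻]^2 = s · (2s)^2 = 4s^3
Ksp = 4 × (1.2×10⁻³)^3 = 6.9×10⁻⁹

Ksp = 6.9×10⁻⁹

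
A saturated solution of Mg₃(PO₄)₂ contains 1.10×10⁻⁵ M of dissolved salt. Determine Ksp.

Mg₃(PO₄)₂(s) ⇌ 3 Mg²⁺(aq) + 2 PO₄³⁻(aq)
Let s be the molar solubility. Then [Mg²⁺] = 3s and [PO₄³⁻] = 2s.
Ksp = [Mg²⁺]^3[PO₄³⁻]^2 = (3s)^3 · (2s)^2 = 108s^5
Ksp = 108 × (1.10×10⁻⁵)^5 = 1.74×10⁻²³

Ksp = 1.74×10⁻²³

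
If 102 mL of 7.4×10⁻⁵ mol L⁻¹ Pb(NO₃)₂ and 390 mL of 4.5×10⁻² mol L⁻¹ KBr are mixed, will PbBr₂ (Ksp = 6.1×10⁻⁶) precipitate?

The combined volume is 492 mL.
[Pb²⁺] = (7.4×10⁻⁵)(102)/492 = 1.5×10⁻⁵ mol L⁻¹
[Br⁻] = (4.5×10⁻²)(390)/492 = 3.6×10⁻² mol L⁻¹
Q = [Pb²⁺][Br⁻]^2 = 2.0×10⁻⁸
Since Q (2.0×10⁻⁸) is less than Ksp (6.1×10⁻⁶), no PbBr₂ precipitates.

No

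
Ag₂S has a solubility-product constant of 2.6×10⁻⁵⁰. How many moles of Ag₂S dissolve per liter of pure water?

Ag₂S(s) ⇌ 2 Ag⁺(aq) + S²⁻(aq)
With molar solubility s: [Ag⁺] = 2s, [S²⁻] = s.
Ksp = [Ag⁺]^2[S²⁻] = (2s)^2 · s = 4s^3
4s^3 = 2.6×10⁻⁵⁰  ⇒  s^3 = 6.5×10⁻⁵¹
s = (6.5×10⁻⁵¹)^(1/3) = 1.9×10⁻¹⁷ mol L⁻¹

1.9×10⁻¹⁷ M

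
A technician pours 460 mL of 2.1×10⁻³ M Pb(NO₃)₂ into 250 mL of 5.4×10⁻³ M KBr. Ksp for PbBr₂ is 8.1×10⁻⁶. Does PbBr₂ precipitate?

Total volume after mixing = 460 + 250 = 710 mL.
[Pb²⁺] = (2.1×10⁻³)(460)/710 = 1.4×10⁻³ M
[Br⁻] = (5.4×10⁻³)(250)/710 = 1.9×10⁻³ M
Q = [Pb²⁺][Br⁻]^2 = 4.9×10⁻⁹
Since Q (4.9×10⁻⁹) is less than Ksp (8.1×10⁻⁶), no PbBr₂ precipitates.

No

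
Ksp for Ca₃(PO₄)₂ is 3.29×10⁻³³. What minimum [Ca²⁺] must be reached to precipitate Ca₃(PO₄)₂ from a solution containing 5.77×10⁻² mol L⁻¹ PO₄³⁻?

A salt starts to precipitate once the ion product Q reaches its Ksp.
Ca₃(PO₄)₂(s) ⇌ 3 Ca²⁺(aq) + 2 PO₄³⁻(aq)
Ksp = [Ca²⁺]^3[PO₄³⁻]^2 = [Ca²⁺]^3(5.77×10⁻²)^2
[Ca²⁺]^3 = 3.29×10⁻³³ / (5.77×10⁻²)^2 = 9.88×10⁻³¹
[Ca²⁺] = 9.96×10⁻¹¹ mol L⁻¹

9.96×10⁻¹¹ M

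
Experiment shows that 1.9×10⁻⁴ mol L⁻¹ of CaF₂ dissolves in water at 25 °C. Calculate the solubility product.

Ksp = 2.7×10⁻¹¹

CaF₂(s) ⇌ Ca²⁺(aq) + 2 F⁻(aq)
Let s be the molar solubility. Then [Ca²⁺] = s and [F⁻] = 2s.
Ksp = [Ca²⁺][F⁻]^2 = s · (2s)^2 = 4s^3
Ksp = 4 × (1.9×10⁻⁴)^3 = 2.7×10⁻¹¹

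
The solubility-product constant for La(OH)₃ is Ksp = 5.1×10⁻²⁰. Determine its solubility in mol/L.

La(OH)₃(s) ⇌ La³⁺(aq) + 3 OH⁻(aq)
If s mol/L of La(OH)₃ dissolves, [La³⁺] = s and [OH⁻] = 3s.
Ksp = [La³⁺][OH⁻]^3 = s · (3s)^3 = 27s^4
27s^4 = 5.1×10⁻²⁰  ⇒  s^4 = 1.9×10⁻²¹
s = (1.9×10⁻²¹)^(1/4) = 6.6×10⁻⁶ mol L⁻¹

6.6×10⁻⁶ M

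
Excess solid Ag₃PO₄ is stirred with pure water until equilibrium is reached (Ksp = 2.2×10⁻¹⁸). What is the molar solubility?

1.7×10⁻⁵ M

Ag₃PO₄(s) ⇌ 3 Ag⁺(aq) + PO₄³⁻(aq)
For each mole of Ag₃PO₄ that dissolves per liter, [Ag⁺] = 3s and [PO₄³⁻] = s; let s denote this solubility.
Ksp = [Ag⁺]^3[PO₄³⁻] = (3s)^3 · s = 27s^4
27s^4 = 2.2×10⁻¹⁸  ⇒  s^4 = 8.1×10⁻²⁰
s = 1.7×10⁻⁵ M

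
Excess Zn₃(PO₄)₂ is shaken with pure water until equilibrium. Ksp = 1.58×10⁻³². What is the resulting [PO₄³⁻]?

3.42×10⁻⁷ M

Zn₃(PO₄)₂(s) ⇌ 3 Zn²⁺(aq) + 2 PO₄³⁻(aq)
Let s be the molar solubility. Then [Zn²⁺] = 3s and [PO₄³⁻] = 2s.
Ksp = [Zn²⁺]^3[PO₄³⁻]^2 = (3s)^3 · (2s)^2 = 108s^5 = 1.58×10⁻³²
s = 1.71×10⁻⁷ mol/L
[PO₄³⁻] = 2s = 3.42×10⁻⁷ mol/L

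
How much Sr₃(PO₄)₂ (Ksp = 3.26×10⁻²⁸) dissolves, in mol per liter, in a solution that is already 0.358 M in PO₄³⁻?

4.55×10⁻¹⁰ M

Sr₃(PO₄)₂(s) ⇌ 3 Sr²⁺(aq) + 2 PO₄³⁻(aq)
Let s be the solubility of Sr₃(PO₄)₂ here. The common ion gives [PO₄³⁻] ≈ 0.358 M, and [Sr²⁺] = 3s.
Ksp = [Sr²⁺]^3[PO₄³⁻]^2 = (3s)^3(0.358)^2
(3s)^3 = 3.26×10⁻²⁸ / (0.358)^2 = 2.54×10⁻²⁷
s = 4.55×10⁻¹⁰ M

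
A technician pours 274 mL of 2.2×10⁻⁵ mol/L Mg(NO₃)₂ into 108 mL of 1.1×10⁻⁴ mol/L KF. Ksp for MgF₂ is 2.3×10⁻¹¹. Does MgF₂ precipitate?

No

After mixing, V = 274 mL + 108 mL = 382 mL.
[Mg²⁺] = (2.2×10⁻⁵)(274)/382 = 1.6×10⁻⁵ mol/L
[F⁻] = (1.1×10⁻⁴)(108)/382 = 3.1×10⁻⁵ mol/L
Q = [Mg²⁺][F⁻]^2 = 1.5×10⁻¹⁴
Q < Ksp (1.5×10⁻¹⁴ vs 2.3×10⁻¹¹); the solution remains unsaturated and no precipitate forms.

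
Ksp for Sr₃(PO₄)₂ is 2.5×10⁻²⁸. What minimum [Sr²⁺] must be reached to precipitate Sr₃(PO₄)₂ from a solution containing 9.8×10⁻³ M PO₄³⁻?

1.4×10⁻⁸ M

Each salt precipitates once Q = Ksp for that salt.
Sr₃(PO₄)₂(s) ⇌ 3 Sr²⁺(aq) + 2 PO₄³⁻(aq)
Ksp = [Sr²⁺]^3[PO₄³⁻]^2 = [Sr²⁺]^3(9.8×10⁻³)^2
[Sr²⁺]^3 = 2.5×10⁻²⁸ / (9.8×10⁻³)^2 = 2.6×10⁻²⁴
[Sr²⁺] = 1.4×10⁻⁸ M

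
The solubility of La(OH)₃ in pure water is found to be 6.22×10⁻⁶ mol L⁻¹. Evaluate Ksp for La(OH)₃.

La(OH)₃(s) ⇌ La³⁺(aq) + 3 OH⁻(aq)
Let s be the molar solubility. Then [La³⁺] = s and [OH⁻] = 3s.
Ksp = [La³⁺][OH⁻]^3 = s · (3s)^3 = 27s^4
Ksp = 27 × (6.22×10⁻⁶)^4 = 4.04×10⁻²⁰

Ksp = 4.04×10⁻²⁰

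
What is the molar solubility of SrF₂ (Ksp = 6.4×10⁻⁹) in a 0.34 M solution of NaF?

SrF₂(s) ⇌ Sr²⁺(aq) + 2 F⁻(aq)
F⁻ is already present at 0.34 M. If s mol/L of SrF₂ dissolves, [Sr²⁺] = s while [F⁻] ≈ 0.34 M.
Ksp = [Sr²⁺][F⁻]^2 = s(0.34)^2
s = 6.4×10⁻⁹ / (0.34)^2 = 5.5×10⁻⁸
s = 5.5×10⁻⁸ M

5.5×10⁻⁸ M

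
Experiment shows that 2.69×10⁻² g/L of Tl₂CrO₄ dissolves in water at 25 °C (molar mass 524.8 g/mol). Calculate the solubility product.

Ksp = 5.39×10⁻¹³

Molar solubility s = (2.69×10⁻² g/L) / (524.8 g/mol) = 5.1258×10⁻⁵ mol/L
Tl₂CrO₄(s) ⇌ 2 Tl⁺(aq) + CrO₄²⁻(aq)
Let s be the molar solubility. Then [Tl⁺] = 2s and [CrO₄²⁻] = s.
Ksp = [Tl⁺]^2[CrO₄²⁻] = (2s)^2 · s = 4s^3
Ksp = 4 × (5.1258×10⁻⁵)^3 = 5.39×10⁻¹³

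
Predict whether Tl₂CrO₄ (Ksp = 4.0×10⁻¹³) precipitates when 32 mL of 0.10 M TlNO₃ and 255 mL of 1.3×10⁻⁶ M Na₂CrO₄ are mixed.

The combined volume is 287 mL.
[Tl⁺] = (0.10)(32)/287 = 1.1×10⁻² M
[CrO₄²⁻] = (1.3×10⁻⁶)(255)/287 = 1.2×10⁻⁶ M
Q = [Tl⁺]^2[CrO₄²⁻] = 1.4×10⁻¹⁰
Because Q > Ksp (1.4×10⁻¹⁰ vs 4.0×10⁻¹³), a precipitate of Tl₂CrO₄ forms.

Yes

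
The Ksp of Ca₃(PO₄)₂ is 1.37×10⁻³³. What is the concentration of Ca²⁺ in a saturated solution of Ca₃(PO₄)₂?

Ca₃(PO₄)₂(s) ⇌ 3 Ca²⁺(aq) + 2 PO₄³⁻(aq)
With molar solubility s: [Ca²⁺] = 3s, [PO₄³⁻] = 2s.
Ksp = [Ca²⁺]^3[PO₄³⁻]^2 = (3s)^3 · (2s)^2 = 108s^5 = 1.37×10⁻³³
s = 1.05×10⁻⁷ M
[Ca²⁺] = 3s = 3.15×10⁻⁷ M

3.15×10⁻⁷ M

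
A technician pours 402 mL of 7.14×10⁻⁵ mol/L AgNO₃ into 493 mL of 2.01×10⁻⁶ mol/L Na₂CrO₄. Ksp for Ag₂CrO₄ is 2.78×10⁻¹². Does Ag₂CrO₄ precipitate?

No

The combined volume is 895 mL.
[Ag⁺] = (7.14×10⁻⁵)(402)/895 = 3.21×10⁻⁵ mol/L
[CrO₄²⁻] = (2.01×10⁻⁶)(493)/895 = 1.11×10⁻⁶ mol/L
Q = [Ag⁺]^2[CrO₄²⁻] = 1.14×10⁻¹⁵
Q = 1.14×10⁻¹⁵ < Ksp = 2.78×10⁻¹², so the solution is unsaturated and no precipitate forms.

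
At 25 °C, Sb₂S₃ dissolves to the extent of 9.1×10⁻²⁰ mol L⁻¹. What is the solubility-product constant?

Sb₂S₃(s) ⇌ 2 Sb³⁺(aq) + 3 S²⁻(aq)
If s mol/L of Sb₂S₃ dissolves, [Sb³⁺] = 2s and [S²⁻] = 3s.
Ksp = [Sb³⁺]^2[S²⁻]^3 = (2s)^2 · (3s)^3 = 108s^5
Ksp = 108 × (9.1×10⁻²⁰)^5 = 6.7×10⁻⁹⁴

Ksp = 6.7×10⁻⁹⁴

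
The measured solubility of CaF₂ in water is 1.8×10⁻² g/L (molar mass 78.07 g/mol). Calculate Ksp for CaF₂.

Ksp = 4.9×10⁻¹¹

Convert to molarity: s = 1.8×10⁻² / 78.07 = 2.306×10⁻⁴ mol/L
CaF₂(s) ⇌ Ca²⁺(aq) + 2 F⁻(aq)
If s mol/L of CaF₂ dissolves, [Ca²⁺] = s and [F⁻] = 2s.
Ksp = [Ca²⁺][F⁻]^2 = s · (2s)^2 = 4s^3
Ksp = 4 × (2.306×10⁻⁴)^3 = 4.9×10⁻¹¹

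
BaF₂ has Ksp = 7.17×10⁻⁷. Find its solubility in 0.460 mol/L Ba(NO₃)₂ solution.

6.24×10⁻⁴ M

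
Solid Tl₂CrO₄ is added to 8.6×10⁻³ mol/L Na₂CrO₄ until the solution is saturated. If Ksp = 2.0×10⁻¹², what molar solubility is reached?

Tl₂CrO₄(s) ⇌ 2 Tl⁺(aq) + CrO₄²⁻(aq)
Let s be the solubility of Tl₂CrO₄ here. The common ion gives [CrO₄²⁻] ≈ 8.6×10⁻³ mol/L, and [Tl⁺] = 2s.
Ksp = [Tl⁺]^2[CrO₄²⁻] = (2s)^2(8.6×10⁻³)
(2s)^2 = 2.0×10⁻¹² / (8.6×10⁻³) = 2.3×10⁻¹⁰
s = 7.6×10⁻⁶ mol/L

7.6×10⁻⁶ M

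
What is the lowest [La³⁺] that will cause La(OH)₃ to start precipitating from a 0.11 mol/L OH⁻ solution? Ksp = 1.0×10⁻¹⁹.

Precipitation begins when Q = Ksp.
La(OH)₃(s) ⇌ La³⁺(aq) + 3 OH⁻(aq)
Ksp = [La³⁺][OH⁻]^3 = [La³⁺](0.11)^3
[La³⁺] = 1.0×10⁻¹⁹ / (0.11)^3 = 7.5×10⁻¹⁷
[La³⁺] = 7.5×10⁻¹⁷ mol/L

7.5×10⁻¹⁷ M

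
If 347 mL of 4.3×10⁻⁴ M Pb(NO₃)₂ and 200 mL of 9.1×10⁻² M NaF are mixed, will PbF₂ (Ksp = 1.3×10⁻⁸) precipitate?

The combined volume is 547 mL.
[Pb²⁺] = (4.3×10⁻⁴)(347)/547 = 2.7×10⁻⁴ M
[F⁻] = (9.1×10⁻²)(200)/547 = 3.3×10⁻² M
Q = [Pb²⁺][F⁻]^2 = 3.0×10⁻⁷
Because Q > Ksp (3.0×10⁻⁷ vs 1.3×10⁻⁸), a precipitate of PbF₂ forms.

Yes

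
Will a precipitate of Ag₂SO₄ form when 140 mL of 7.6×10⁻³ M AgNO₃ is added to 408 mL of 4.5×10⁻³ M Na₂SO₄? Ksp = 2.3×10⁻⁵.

Total volume after mixing = 140 + 408 = 548 mL.
[Ag⁺] = (7.6×10⁻³)(140)/548 = 1.9×10⁻³ M
[SO₄²⁻] = (4.5×10⁻³)(408)/548 = 3.4×10⁻³ M
Q = [Ag⁺]^2[SO₄²⁻] = 1.3×10⁻⁸
Since Q (1.3×10⁻⁸) is less than Ksp (2.3×10⁻⁵), no Ag₂SO₄ precipitates.

No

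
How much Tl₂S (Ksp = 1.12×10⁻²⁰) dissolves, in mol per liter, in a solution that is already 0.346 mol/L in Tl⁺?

Tl₂S(s) ⇌ 2 Tl⁺(aq) + S²⁻(aq)
The solution already contains Tl⁺ at 0.346 mol/L. Let s be the molar solubility of Tl₂S.
[Tl⁺] ≈ 0.346 mol/L (common ion dominates); [S²⁻] = s.
Ksp = [Tl⁺]^2[S²⁻] = (0.346)^2s
s = 1.12×10⁻²⁰ / (0.346)^2 = 9.36×10⁻²⁰
s = 9.36×10⁻²⁰ mol/L

9.36×10⁻²⁰ M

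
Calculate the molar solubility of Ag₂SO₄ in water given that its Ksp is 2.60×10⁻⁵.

1.87×10⁻² M

Ag₂SO₄(s) ⇌ 2 Ag⁺(aq) + SO₄²⁻(aq)
For each mole of Ag₂SO₄ that dissolves per liter, [Ag⁺] = 2s and [SO₄²⁻] = s; let s denote this solubility.
Ksp = [Ag⁺]^2[SO₄²⁻] = (2s)^2 · s = 4s^3
4s^3 = 2.60×10⁻⁵  ⇒  s^3 = 6.50×10⁻⁶
s = (6.50×10⁻⁶)^(1/3) = 1.87×10⁻² M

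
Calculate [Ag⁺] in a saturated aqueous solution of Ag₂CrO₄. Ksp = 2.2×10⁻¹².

1.6×10⁻⁴ M

Ag₂CrO₄(s) ⇌ 2 Ag⁺(aq) + CrO₄²⁻(aq)
If s mol/L of Ag₂CrO₄ dissolves, [Ag⁺] = 2s and [CrO₄²⁻] = s.
Ksp = [Ag⁺]^2[CrO₄²⁻] = (2s)^2 · s = 4s^3 = 2.2×10⁻¹²
s = 8.2×10⁻⁵ M
[Ag⁺] = 2s = 1.6×10⁻⁴ M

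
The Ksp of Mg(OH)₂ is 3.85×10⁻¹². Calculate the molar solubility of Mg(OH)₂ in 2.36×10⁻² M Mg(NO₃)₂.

6.39×10⁻⁶ M

Mg(OH)₂(s) ⇌ Mg²⁺(aq) + 2 OH⁻(aq)
The solution already contains Mg²⁺ at 2.36×10⁻² M. Let s be the molar solubility of Mg(OH)₂.
[Mg²⁺] ≈ 2.36×10⁻² M (common ion dominates); [OH⁻] = 2s.
Ksp = [Mg²⁺][OH⁻]^2 = (2.36×10⁻²)(2s)^2
(2s)^2 = 3.85×10⁻¹² / (2.36×10⁻²) = 1.63×10⁻¹⁰
s = 6.39×10⁻⁶ M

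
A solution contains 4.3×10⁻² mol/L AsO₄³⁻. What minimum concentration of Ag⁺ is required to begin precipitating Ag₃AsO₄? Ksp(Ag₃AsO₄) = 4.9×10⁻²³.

Each salt precipitates once Q = Ksp for that salt.
Ag₃AsO₄(s) ⇌ 3 Ag⁺(aq) + AsO₄³⁻(aq)
Ksp = [Ag⁺]^3[AsO₄³⁻] = [Ag⁺]^3(4.3×10⁻²)
[Ag⁺]^3 = 4.9×10⁻²³ / (4.3×10⁻²) = 1.1×10⁻²¹
[Ag⁺] = 1.0×10⁻⁷ mol/L

1.0×10⁻⁷ M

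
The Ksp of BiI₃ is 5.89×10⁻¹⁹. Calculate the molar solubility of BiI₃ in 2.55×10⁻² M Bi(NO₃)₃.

9.49×10⁻⁷ M

BiI₃(s) ⇌ Bi³⁺(aq) + 3 I⁻(aq)
With Bi³⁺ already at 2.55×10⁻² M and s small, take [Bi³⁺] ≈ 2.55×10⁻² M and [I⁻] = 3s.
Ksp = [Bi³⁺][I⁻]^3 = (2.55×10⁻²)(3s)^3
(3s)^3 = 5.89×10⁻¹⁹ / (2.55×10⁻²) = 2.31×10⁻¹⁷
s = 9.49×10⁻⁷ M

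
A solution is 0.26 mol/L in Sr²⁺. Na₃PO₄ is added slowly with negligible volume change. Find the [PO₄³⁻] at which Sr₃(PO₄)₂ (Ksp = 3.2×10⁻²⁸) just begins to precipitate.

Precipitation begins when Q = Ksp.
Sr₃(PO₄)₂(s) ⇌ 3 Sr²⁺(aq) + 2 PO₄³⁻(aq)
Ksp = [Sr²⁺]^3[PO₄³⁻]^2 = [PO₄³⁻]^2(0.26)^3
[PO₄³⁻]^2 = 3.2×10⁻²⁸ / (0.26)^3 = 1.8×10⁻²⁶
[PO₄³⁻] = 1.3×10⁻¹³ mol/L

1.3×10⁻¹³ M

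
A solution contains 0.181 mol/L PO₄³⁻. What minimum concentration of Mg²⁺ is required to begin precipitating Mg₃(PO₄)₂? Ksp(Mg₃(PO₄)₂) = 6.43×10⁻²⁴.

5.81×10⁻⁸ M

Precipitation begins when Q = Ksp.
Mg₃(PO₄)₂(s) ⇌ 3 Mg²⁺(aq) + 2 PO₄³⁻(aq)
Ksp = [Mg²⁺]^3[PO₄³⁻]^2 = [Mg²⁺]^3(0.181)^2
[Mg²⁺]^3 = 6.43×10⁻²⁴ / (0.181)^2 = 1.96×10⁻²²
[Mg²⁺] = 5.81×10⁻⁸ mol/L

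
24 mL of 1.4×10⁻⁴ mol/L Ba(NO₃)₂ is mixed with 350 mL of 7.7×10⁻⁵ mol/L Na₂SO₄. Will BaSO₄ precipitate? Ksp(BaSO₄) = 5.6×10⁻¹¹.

Yes

After mixing, V = 24 mL + 350 mL = 374 mL.
[Ba²⁺] = (1.4×10⁻⁴)(24)/374 = 9.0×10⁻⁶ mol/L
[SO₄²⁻] = (7.7×10⁻⁵)(350)/374 = 7.2×10⁻⁵ mol/L
Q = [Ba²⁺][SO₄²⁻] = 6.5×10⁻¹⁰
Because Q > Ksp (6.5×10⁻¹⁰ vs 5.6×10⁻¹¹), a precipitate of BaSO₄ forms.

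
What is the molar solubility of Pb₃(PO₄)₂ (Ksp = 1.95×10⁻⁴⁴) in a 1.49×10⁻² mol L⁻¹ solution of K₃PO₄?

1.48×10⁻¹⁴ M

Pb₃(PO₄)₂(s) ⇌ 3 Pb²⁺(aq) + 2 PO₄³⁻(aq)
With PO₄³⁻ already at 1.49×10⁻² mol L⁻¹ and s small, take [PO₄³⁻] ≈ 1.49×10⁻² mol L⁻¹ and [Pb²⁺] = 3s.
Ksp = [Pb²⁺]^3[PO₄³⁻]^2 = (3s)^3(1.49×10⁻²)^2
(3s)^3 = 1.95×10⁻⁴⁴ / (1.49×10⁻²)^2 = 8.78×10⁻⁴¹
s = 1.48×10⁻¹⁴ mol L⁻¹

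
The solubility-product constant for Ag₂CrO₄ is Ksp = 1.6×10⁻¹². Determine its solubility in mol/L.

7.4×10⁻⁵ M

Ag₂CrO₄(s) ⇌ 2 Ag⁺(aq) + CrO₄²⁻(aq)
If s mol/L of Ag₂CrO₄ dissolves, [Ag⁺] = 2s and [CrO₄²⁻] = s.
Ksp = [Ag⁺]^2[CrO₄²⁻] = (2s)^2 · s = 4s^3
4s^3 = 1.6×10⁻¹²  ⇒  s^3 = 4.0×10⁻¹³
s = 7.4×10⁻⁵ mol/L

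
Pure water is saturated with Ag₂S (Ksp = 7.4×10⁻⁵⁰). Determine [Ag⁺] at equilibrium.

5.3×10⁻¹⁷ M

Ag₂S(s) ⇌ 2 Ag⁺(aq) + S²⁻(aq)
If s mol/L of Ag₂S dissolves, [Ag⁺] = 2s and [S²⁻] = s.
Ksp = [Ag⁺]^2[S²⁻] = (2s)^2 · s = 4s^3 = 7.4×10⁻⁵⁰
s = 2.6×10⁻¹⁷ M
[Ag⁺] = 2s = 5.3×10⁻¹⁷ M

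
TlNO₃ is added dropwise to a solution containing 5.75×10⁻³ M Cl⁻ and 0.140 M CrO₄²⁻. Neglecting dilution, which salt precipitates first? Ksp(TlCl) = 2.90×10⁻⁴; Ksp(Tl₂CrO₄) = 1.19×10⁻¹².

The threshold for precipitation is Q = Ksp.
For TlCl: [Tl⁺] = (Ksp/[Cl⁻]) = 5.04×10⁻² M
For Tl₂CrO₄: [Tl⁺] = (Ksp/[CrO₄²⁻])^(1/2) = 2.92×10⁻⁶ M
The smaller threshold [Tl⁺] is reached first, so Tl₂CrO₄ precipitates first.

Tl₂CrO₄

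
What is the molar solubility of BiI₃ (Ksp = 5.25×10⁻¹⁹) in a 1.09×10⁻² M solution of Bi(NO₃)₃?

1.21×10⁻⁶ M

BiI₃(s) ⇌ Bi³⁺(aq) + 3 I⁻(aq)
With Bi³⁺ already at 1.09×10⁻² M and s small, take [Bi³⁺] ≈ 1.09×10⁻² M and [I⁻] = 3s.
Ksp = [Bi³⁺][I⁻]^3 = (1.09×10⁻²)(3s)^3
(3s)^3 = 5.25×10⁻¹⁹ / (1.09×10⁻²) = 4.82×10⁻¹⁷
s = 1.21×10⁻⁶ M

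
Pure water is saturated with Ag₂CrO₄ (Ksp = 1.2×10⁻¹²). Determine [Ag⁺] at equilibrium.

1.3×10⁻⁴ M

Ag₂CrO₄(s) ⇌ 2 Ag⁺(aq) + CrO₄²⁻(aq)
For each mole of Ag₂CrO₄ that dissolves per liter, [Ag⁺] = 2s and [CrO₄²⁻] = s; let s denote this solubility.
Ksp = [Ag⁺]^2[CrO₄²⁻] = (2s)^2 · s = 4s^3 = 1.2×10⁻¹²
s = 6.7×10⁻⁵ mol/L
[Ag⁺] = 2s = 1.3×10⁻⁴ mol/L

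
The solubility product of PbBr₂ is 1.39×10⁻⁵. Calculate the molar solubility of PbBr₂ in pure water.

PbBr₂(s) ⇌ Pb²⁺(aq) + 2 Br⁻(aq)
With molar solubility s: [Pb²⁺] = s, [Br⁻] = 2s.
Ksp = [Pb²⁺][Br⁻]^2 = s · (2s)^2 = 4s^3
4s^3 = 1.39×10⁻⁵  ⇒  s^3 = 3.48×10⁻⁶
s = 1.51×10⁻² mol/L

1.51×10⁻² M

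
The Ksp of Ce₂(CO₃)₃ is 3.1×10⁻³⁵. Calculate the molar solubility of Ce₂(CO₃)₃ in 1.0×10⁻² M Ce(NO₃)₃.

Ce₂(CO₃)₃(s) ⇌ 2 Ce³⁺(aq) + 3 CO₃²⁻(aq)
Let s be the solubility of Ce₂(CO₃)₃ here. The common ion gives [Ce³⁺] ≈ 1.0×10⁻² M, and [CO₃²⁻] = 3s.
Ksp = [Ce³⁺]^2[CO₃²⁻]^3 = (1.0×10⁻²)^2(3s)^3
(3s)^3 = 3.1×10⁻³⁵ / (1.0×10⁻²)^2 = 3.1×10⁻³¹
s = 2.3×10⁻¹¹ M

2.3×10⁻¹¹ M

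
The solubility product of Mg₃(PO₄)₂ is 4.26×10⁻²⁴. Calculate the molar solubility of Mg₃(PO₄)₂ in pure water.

8.30×10⁻⁶ M

Mg₃(PO₄)₂(s) ⇌ 3 Mg²⁺(aq) + 2 PO₄³⁻(aq)
With molar solubility s: [Mg²⁺] = 3s, [PO₄³⁻] = 2s.
Ksp = [Mg²⁺]^3[PO₄³⁻]^2 = (3s)^3 · (2s)^2 = 108s^5
108s^5 = 4.26×10⁻²⁴  ⇒  s^5 = 3.94×10⁻²⁶
Taking the 5th root, s = 8.30×10⁻⁶ M.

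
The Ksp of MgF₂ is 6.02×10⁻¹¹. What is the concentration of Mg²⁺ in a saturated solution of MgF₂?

2.47×10⁻⁴ M

MgF₂(s) ⇌ Mg²⁺(aq) + 2 F⁻(aq)
Call the molar solubility s, so that [Mg²⁺] = s and [F⁻] = 2s.
Ksp = [Mg²⁺][F⁻]^2 = s · (2s)^2 = 4s^3 = 6.02×10⁻¹¹
s = 2.47×10⁻⁴ mol/L
[Mg²⁺] = s = 2.47×10⁻⁴ mol/L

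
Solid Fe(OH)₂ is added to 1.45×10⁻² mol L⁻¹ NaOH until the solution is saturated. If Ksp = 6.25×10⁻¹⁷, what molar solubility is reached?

2.97×10⁻¹³ M

Fe(OH)₂(s) ⇌ Fe²⁺(aq) + 2 OH⁻(aq)
The solution already contains OH⁻ at 1.45×10⁻² mol L⁻¹. Let s be the molar solubility of Fe(OH)₂.
[OH⁻] ≈ 1.45×10⁻² mol L⁻¹ (common ion dominates); [Fe²⁺] = s.
Ksp = [Fe²⁺][OH⁻]^2 = s(1.45×10⁻²)^2
s = 6.25×10⁻¹⁷ / (1.45×10⁻²)^2 = 2.97×10⁻¹³
s = 2.97×10⁻¹³ mol L⁻¹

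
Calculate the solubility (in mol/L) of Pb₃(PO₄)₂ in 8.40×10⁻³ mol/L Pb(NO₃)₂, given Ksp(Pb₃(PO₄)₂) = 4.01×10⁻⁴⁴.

Pb₃(PO₄)₂(s) ⇌ 3 Pb²⁺(aq) + 2 PO₄³⁻(aq)
Pb²⁺ is already present at 8.40×10⁻³ mol/L. If s mol/L of Pb₃(PO₄)₂ dissolves, [PO₄³⁻] = 2s while [Pb²⁺] ≈ 8.40×10⁻³ mol/L.
Ksp = [Pb²⁺]^3[PO₄³⁻]^2 = (8.40×10⁻³)^3(2s)^2
(2s)^2 = 4.01×10⁻⁴⁴ / (8.40×10⁻³)^3 = 6.77×10⁻³⁸
s = 1.30×10⁻¹⁹ mol/L

1.30×10⁻¹⁹ M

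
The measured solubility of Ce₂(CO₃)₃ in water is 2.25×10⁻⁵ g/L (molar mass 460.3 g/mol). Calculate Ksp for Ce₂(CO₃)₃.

Ksp = 3.01×10⁻³⁵

Molar solubility s = (2.25×10⁻⁵ g/L) / (460.3 g/mol) = 4.8881×10⁻⁸ mol/L
Ce₂(CO₃)₃(s) ⇌ 2 Ce³⁺(aq) + 3 CO₃²⁻(aq)
For each mole of Ce₂(CO₃)₃ that dissolves per liter, [Ce³⁺] = 2s and [CO₃²⁻] = 3s; let s denote this solubility.
Ksp = [Ce³⁺]^2[CO₃²⁻]^3 = (2s)^2 · (3s)^3 = 108s^5
Ksp = 108 × (4.8881×10⁻⁸)^5 = 3.01×10⁻³⁵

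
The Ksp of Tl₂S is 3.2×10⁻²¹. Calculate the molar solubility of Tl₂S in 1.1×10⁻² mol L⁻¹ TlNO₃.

Tl₂S(s) ⇌ 2 Tl⁺(aq) + S²⁻(aq)
Tl⁺ is already present at 1.1×10⁻² mol L⁻¹. If s mol/L of Tl₂S dissolves, [S²⁻] = s while [Tl⁺] ≈ 1.1×10⁻² mol L⁻¹.
Ksp = [Tl⁺]^2[S²⁻] = (1.1×10⁻²)^2s
s = 3.2×10⁻²¹ / (1.1×10⁻²)^2 = 2.6×10⁻¹⁷
s = 2.6×10⁻¹⁷ mol L⁻¹

2.6×10⁻¹⁷ M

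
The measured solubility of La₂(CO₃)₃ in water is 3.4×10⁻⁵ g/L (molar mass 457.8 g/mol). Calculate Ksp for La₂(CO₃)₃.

s = (3.4×10⁻⁵ g L⁻¹)/(457.8 g mol⁻¹) = 7.427×10⁻⁸ M
La₂(CO₃)₃(s) ⇌ 2 La³⁺(aq) + 3 CO₃²⁻(aq)
Let s be the molar solubility. Then [La³⁺] = 2s and [CO₃²⁻] = 3s.
Ksp = [La³⁺]^2[CO₃²⁻]^3 = (2s)^2 · (3s)^3 = 108s^5
Ksp = 108 × (7.427×10⁻⁸)^5 = 2.4×10⁻³⁴

Ksp = 2.4×10⁻³⁴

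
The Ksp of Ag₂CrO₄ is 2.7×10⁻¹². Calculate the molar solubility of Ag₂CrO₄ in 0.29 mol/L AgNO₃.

3.2×10⁻¹¹ M

Ag₂CrO₄(s) ⇌ 2 Ag⁺(aq) + CrO₄²⁻(aq)
Let s be the solubility of Ag₂CrO₄ here. The common ion gives [Ag⁺] ≈ 0.29 mol/L, and [CrO₄²⁻] = s.
Ksp = [Ag⁺]^2[CrO₄²⁻] = (0.29)^2s
s = 2.7×10⁻¹² / (0.29)^2 = 3.2×10⁻¹¹
s = 3.2×10⁻¹¹ mol/L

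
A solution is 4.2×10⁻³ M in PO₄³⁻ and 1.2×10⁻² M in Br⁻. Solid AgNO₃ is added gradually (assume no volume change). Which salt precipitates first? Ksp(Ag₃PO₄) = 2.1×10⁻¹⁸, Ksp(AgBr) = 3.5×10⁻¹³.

AgBr

Each salt precipitates once Q = Ksp for that salt.
For Ag₃PO₄: [Ag⁺] = (Ksp/[PO₄³⁻])^(1/3) = 7.9×10⁻⁶ M
For AgBr: [Ag⁺] = (Ksp/[Br⁻]) = 2.9×10⁻¹¹ M
AgBr requires the lower [Ag⁺], so it precipitates first.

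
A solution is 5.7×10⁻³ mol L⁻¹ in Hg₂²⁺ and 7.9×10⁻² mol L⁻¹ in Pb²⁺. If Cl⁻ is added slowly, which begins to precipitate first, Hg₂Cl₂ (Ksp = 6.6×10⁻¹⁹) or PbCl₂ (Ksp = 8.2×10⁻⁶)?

Hg₂Cl₂

The threshold for precipitation is Q = Ksp.
For Hg₂Cl₂: [Cl⁻] = (Ksp/[Hg₂²⁺])^(1/2) = 1.1×10⁻⁸ mol L⁻¹
For PbCl₂: [Cl⁻] = (Ksp/[Pb²⁺])^(1/2) = 1.0×10⁻² mol L⁻¹
Hg₂Cl₂ requires the lower [Cl⁻], so it precipitates first.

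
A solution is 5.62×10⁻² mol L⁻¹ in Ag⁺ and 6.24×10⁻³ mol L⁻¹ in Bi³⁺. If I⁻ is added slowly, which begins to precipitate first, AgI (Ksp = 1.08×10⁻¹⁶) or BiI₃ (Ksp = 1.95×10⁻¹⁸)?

AgI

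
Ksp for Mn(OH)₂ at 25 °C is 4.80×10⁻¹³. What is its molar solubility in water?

Mn(OH)₂(s) ⇌ Mn²⁺(aq) + 2 OH⁻(aq)
Let s be the molar solubility. Then [Mn²⁺] = s and [OH⁻] = 2s.
Ksp = [Mn²⁺][OH⁻]^2 = s · (2s)^2 = 4s^3
4s^3 = 4.80×10⁻¹³  ⇒  s^3 = 1.20×10⁻¹³
s = (1.20×10⁻¹³)^(1/3) = 4.93×10⁻⁵ M

4.93×10⁻⁵ M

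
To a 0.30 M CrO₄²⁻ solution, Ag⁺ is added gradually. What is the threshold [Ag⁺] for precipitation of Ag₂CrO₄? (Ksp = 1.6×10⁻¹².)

2.3×10⁻⁶ M

Precipitation of each salt begins when its ion product equals Ksp.
Ag₂CrO₄(s) ⇌ 2 Ag⁺(aq) + CrO₄²⁻(aq)
Ksp = [Ag⁺]^2[CrO₄²⁻] = [Ag⁺]^2(0.30)
[Ag⁺]^2 = 1.6×10⁻¹² / (0.30) = 5.3×10⁻¹²
[Ag⁺] = 2.3×10⁻⁶ M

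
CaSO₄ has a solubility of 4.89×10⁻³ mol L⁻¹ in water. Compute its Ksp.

CaSO₄(s) ⇌ Ca²⁺(aq) + SO₄²⁻(aq)
Let s be the molar solubility. Then [Ca²⁺] = s and [SO₄²⁻] = s.
Ksp = [Ca²⁺][SO₄²⁻] = s · s = s^2
Ksp = (4.89×10⁻³)^2 = 2.39×10⁻⁵

Ksp = 2.39×10⁻⁵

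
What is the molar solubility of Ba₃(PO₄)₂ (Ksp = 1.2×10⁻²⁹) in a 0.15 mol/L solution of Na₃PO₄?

Ba₃(PO₄)₂(s) ⇌ 3 Ba²⁺(aq) + 2 PO₄³⁻(aq)
The solution already contains PO₄³⁻ at 0.15 mol/L. Let s be the molar solubility of Ba₃(PO₄)₂.
[PO₄³⁻] ≈ 0.15 mol/L (common ion dominates); [Ba²⁺] = 3s.
Ksp = [Ba²⁺]^3[PO₄³⁻]^2 = (3s)^3(0.15)^2
(3s)^3 = 1.2×10⁻²⁹ / (0.15)^2 = 5.3×10⁻²⁸
s = 2.7×10⁻¹⁰ mol/L

2.7×10⁻¹⁰ M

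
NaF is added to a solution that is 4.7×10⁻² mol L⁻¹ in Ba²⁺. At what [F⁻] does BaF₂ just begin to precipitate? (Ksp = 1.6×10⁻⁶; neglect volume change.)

5.8×10⁻³ M

Each salt precipitates once Q = Ksp for that salt.
BaF₂(s) ⇌ Ba²⁺(aq) + 2 F⁻(aq)
Ksp = [Ba²⁺][F⁻]^2 = [F⁻]^2(4.7×10⁻²)
[F⁻]^2 = 1.6×10⁻⁶ / (4.7×10⁻²) = 3.4×10⁻⁵
[F⁻] = 5.8×10⁻³ mol L⁻¹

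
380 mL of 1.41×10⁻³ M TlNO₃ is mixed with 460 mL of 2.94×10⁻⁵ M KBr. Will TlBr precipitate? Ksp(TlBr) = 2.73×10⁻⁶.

Total volume after mixing = 380 + 460 = 840 mL.
[Tl⁺] = (1.41×10⁻³)(380)/840 = 6.38×10⁻⁴ M
[Br⁻] = (2.94×10⁻⁵)(460)/840 = 1.61×10⁻⁵ M
Q = [Tl⁺][Br⁻] = 1.03×10⁻⁸
Since Q (1.03×10⁻⁸) is less than Ksp (2.73×10⁻⁶), no TlBr precipitates.

No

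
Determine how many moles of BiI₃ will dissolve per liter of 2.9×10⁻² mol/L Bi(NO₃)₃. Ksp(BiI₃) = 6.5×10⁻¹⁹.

9.4×10⁻⁷ M

BiI₃(s) ⇌ Bi³⁺(aq) + 3 I⁻(aq)
With Bi³⁺ already at 2.9×10⁻² mol/L and s small, take [Bi³⁺] ≈ 2.9×10⁻² mol/L and [I⁻] = 3s.
Ksp = [Bi³⁺][I⁻]^3 = (2.9×10⁻²)(3s)^3
(3s)^3 = 6.5×10⁻¹⁹ / (2.9×10⁻²) = 2.2×10⁻¹⁷
s = 9.4×10⁻⁷ mol/L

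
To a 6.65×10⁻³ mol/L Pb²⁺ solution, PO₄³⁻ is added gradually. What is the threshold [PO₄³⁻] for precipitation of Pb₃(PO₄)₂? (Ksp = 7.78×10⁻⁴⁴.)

5.14×10⁻¹⁹ M

Each salt precipitates once Q = Ksp for that salt.
Pb₃(PO₄)₂(s) ⇌ 3 Pb²⁺(aq) + 2 PO₄³⁻(aq)
Ksp = [Pb²⁺]^3[PO₄³⁻]^2 = [PO₄³⁻]^2(6.65×10⁻³)^3
[PO₄³⁻]^2 = 7.78×10⁻⁴⁴ / (6.65×10⁻³)^3 = 2.65×10⁻³⁷
[PO₄³⁻] = 5.14×10⁻¹⁹ mol/L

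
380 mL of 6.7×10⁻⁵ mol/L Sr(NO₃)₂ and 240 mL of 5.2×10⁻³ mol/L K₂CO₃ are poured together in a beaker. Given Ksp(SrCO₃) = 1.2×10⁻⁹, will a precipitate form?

The combined volume is 620 mL.
[Sr²⁺] = (6.7×10⁻⁵)(380)/620 = 4.1×10⁻⁵ mol/L
[CO₃²⁻] = (5.2×10⁻³)(240)/620 = 2.0×10⁻³ mol/L
Q = [Sr²⁺][CO₃²⁻] = 8.3×10⁻⁸
Because Q > Ksp (8.3×10⁻⁸ vs 1.2×10⁻⁹), a precipitate of SrCO₃ forms.

Yes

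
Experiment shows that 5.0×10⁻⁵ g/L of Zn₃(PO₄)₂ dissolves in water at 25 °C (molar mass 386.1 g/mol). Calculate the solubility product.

Ksp = 3.9×10⁻³³

Molar solubility s = (5.0×10⁻⁵ g/L) / (386.1 g/mol) = 1.295×10⁻⁷ mol/L
Zn₃(PO₄)₂(s) ⇌ 3 Zn²⁺(aq) + 2 PO₄³⁻(aq)
With molar solubility s: [Zn²⁺] = 3s, [PO₄³⁻] = 2s.
Ksp = [Zn²⁺]^3[PO₄³⁻]^2 = (3s)^3 · (2s)^2 = 108s^5
Ksp = 108 × (1.295×10⁻⁷)^5 = 3.9×10⁻³³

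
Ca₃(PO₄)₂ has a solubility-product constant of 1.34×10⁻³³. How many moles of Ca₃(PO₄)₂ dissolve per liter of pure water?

1.04×10⁻⁷ M

Ca₃(PO₄)₂(s) ⇌ 3 Ca²⁺(aq) + 2 PO₄³⁻(aq)
With molar solubility s: [Ca²⁺] = 3s, [PO₄³⁻] = 2s.
Ksp = [Ca²⁺]^3[PO₄³⁻]^2 = (3s)^3 · (2s)^2 = 108s^5
108s^5 = 1.34×10⁻³³  ⇒  s^5 = 1.24×10⁻³⁵
s = 1.04×10⁻⁷ mol/L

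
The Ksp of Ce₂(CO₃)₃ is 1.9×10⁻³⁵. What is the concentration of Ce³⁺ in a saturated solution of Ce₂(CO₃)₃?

8.9×10⁻⁸ M

Ce₂(CO₃)₃(s) ⇌ 2 Ce³⁺(aq) + 3 CO₃²⁻(aq)
Call the molar solubility s, so that [Ce³⁺] = 2s and [CO₃²⁻] = 3s.
Ksp = [Ce³⁺]^2[CO₃²⁻]^3 = (2s)^2 · (3s)^3 = 108s^5 = 1.9×10⁻³⁵
s = 4.5×10⁻⁸ M
[Ce³⁺] = 2s = 8.9×10⁻⁸ M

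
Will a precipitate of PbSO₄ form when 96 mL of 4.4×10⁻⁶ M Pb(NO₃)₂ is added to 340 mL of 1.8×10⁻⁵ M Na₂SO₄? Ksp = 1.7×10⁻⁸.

No

The combined volume is 436 mL.
[Pb²⁺] = (4.4×10⁻⁶)(96)/436 = 9.7×10⁻⁷ M
[SO₄²⁻] = (1.8×10⁻⁵)(340)/436 = 1.4×10⁻⁵ M
Q = [Pb²⁺][SO₄²⁻] = 1.4×10⁻¹¹
Q < Ksp (1.4×10⁻¹¹ vs 1.7×10⁻⁸); the solution remains unsaturated and no precipitate forms.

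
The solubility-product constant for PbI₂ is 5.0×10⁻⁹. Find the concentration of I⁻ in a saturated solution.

PbI₂(s) ⇌ Pb²⁺(aq) + 2 I⁻(aq)
Let s be the molar solubility. Then [Pb²⁺] = s and [I⁻] = 2s.
Ksp = [Pb²⁺][I⁻]^2 = s · (2s)^2 = 4s^3 = 5.0×10⁻⁹
s = 1.1×10⁻³ mol L⁻¹
[I⁻] = 2s = 2.2×10⁻³ mol L⁻¹

2.2×10⁻³ M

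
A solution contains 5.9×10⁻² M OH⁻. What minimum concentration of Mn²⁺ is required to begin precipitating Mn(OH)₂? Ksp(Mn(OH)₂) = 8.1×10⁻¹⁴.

2.3×10⁻¹¹ M

Each salt precipitates once Q = Ksp for that salt.
Mn(OH)₂(s) ⇌ Mn²⁺(aq) + 2 OH⁻(aq)
Ksp = [Mn²⁺][OH⁻]^2 = [Mn²⁺](5.9×10⁻²)^2
[Mn²⁺] = 8.1×10⁻¹⁴ / (5.9×10⁻²)^2 = 2.3×10⁻¹¹
[Mn²⁺] = 2.3×10⁻¹¹ M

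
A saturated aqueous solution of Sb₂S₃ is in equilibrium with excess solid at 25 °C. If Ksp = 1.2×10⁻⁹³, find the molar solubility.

1.0×10⁻¹⁹ M

Sb₂S₃(s) ⇌ 2 Sb³⁺(aq) + 3 S²⁻(aq)
For each mole of Sb₂S₃ that dissolves per liter, [Sb³⁺] = 2s and [S²⁻] = 3s; let s denote this solubility.
Ksp = [Sb³⁺]^2[S²⁻]^3 = (2s)^2 · (3s)^3 = 108s^5
108s^5 = 1.2×10⁻⁹³  ⇒  s^5 = 1.1×10⁻⁹⁵
s = (1.1×10⁻⁹⁵)^(1/5) = 1.0×10⁻¹⁹ mol/L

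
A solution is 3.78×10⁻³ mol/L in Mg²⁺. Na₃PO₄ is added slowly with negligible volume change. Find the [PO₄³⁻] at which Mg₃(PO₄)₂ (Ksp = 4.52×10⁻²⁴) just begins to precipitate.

9.15×10⁻⁹ M

Precipitation begins when Q = Ksp.
Mg₃(PO₄)₂(s) ⇌ 3 Mg²⁺(aq) + 2 PO₄³⁻(aq)
Ksp = [Mg²⁺]^3[PO₄³⁻]^2 = [PO₄³⁻]^2(3.78×10⁻³)^3
[PO₄³⁻]^2 = 4.52×10⁻²⁴ / (3.78×10⁻³)^3 = 8.37×10⁻¹⁷
[PO₄³⁻] = 9.15×10⁻⁹ mol/L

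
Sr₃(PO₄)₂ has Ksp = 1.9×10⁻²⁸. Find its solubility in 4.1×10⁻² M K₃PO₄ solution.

1.6×10⁻⁹ M

Sr₃(PO₄)₂(s) ⇌ 3 Sr²⁺(aq) + 2 PO₄³⁻(aq)
PO₄³⁻ is already present at 4.1×10⁻² M. If s mol/L of Sr₃(PO₄)₂ dissolves, [Sr²⁺] = 3s while [PO₄³⁻] ≈ 4.1×10⁻² M.
Ksp = [Sr²⁺]^3[PO₄³⁻]^2 = (3s)^3(4.1×10⁻²)^2
(3s)^3 = 1.9×10⁻²⁸ / (4.1×10⁻²)^2 = 1.1×10⁻²⁵
s = 1.6×10⁻⁹ M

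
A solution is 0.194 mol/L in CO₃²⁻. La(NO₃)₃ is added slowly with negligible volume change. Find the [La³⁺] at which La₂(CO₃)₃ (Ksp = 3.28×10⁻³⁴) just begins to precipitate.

2.12×10⁻¹⁶ M

Each salt precipitates once Q = Ksp for that salt.
La₂(CO₃)₃(s) ⇌ 2 La³⁺(aq) + 3 CO₃²⁻(aq)
Ksp = [La³⁺]^2[CO₃²⁻]^3 = [La³⁺]^2(0.194)^3
[La³⁺]^2 = 3.28×10⁻³⁴ / (0.194)^3 = 4.49×10⁻³²
[La³⁺] = 2.12×10⁻¹⁶ mol/L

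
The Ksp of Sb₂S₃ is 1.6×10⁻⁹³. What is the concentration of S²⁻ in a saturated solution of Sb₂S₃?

Sb₂S₃(s) ⇌ 2 Sb³⁺(aq) + 3 S²⁻(aq)
If s mol/L of Sb₂S₃ dissolves, [Sb³⁺] = 2s and [S²⁻] = 3s.
Ksp = [Sb³⁺]^2[S²⁻]^3 = (2s)^2 · (3s)^3 = 108s^5 = 1.6×10⁻⁹³
s = 1.1×10⁻¹⁹ mol/L
[S²⁻] = 3s = 3.2×10⁻¹⁹ mol/L

3.2×10⁻¹⁹ M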